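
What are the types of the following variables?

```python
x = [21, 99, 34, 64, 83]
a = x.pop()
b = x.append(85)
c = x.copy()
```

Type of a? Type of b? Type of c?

pop() returns element; append() returns None; copy() returns list

int, NoneType, list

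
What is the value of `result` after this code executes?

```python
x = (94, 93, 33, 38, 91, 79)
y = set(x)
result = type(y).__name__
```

x is tuple; y is set; result = 'set'

'set'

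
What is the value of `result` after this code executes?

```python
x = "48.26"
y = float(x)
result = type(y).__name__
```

x is str; y is float; result = 'float'

'float'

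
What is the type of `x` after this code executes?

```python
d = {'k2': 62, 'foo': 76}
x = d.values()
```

.values() returns dict_values view

dict_values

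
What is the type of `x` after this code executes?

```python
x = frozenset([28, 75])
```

frozenset() returns frozenset

frozenset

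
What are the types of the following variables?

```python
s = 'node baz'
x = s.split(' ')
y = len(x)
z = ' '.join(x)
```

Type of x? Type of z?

str.split() returns list; str.join() returns str

list, str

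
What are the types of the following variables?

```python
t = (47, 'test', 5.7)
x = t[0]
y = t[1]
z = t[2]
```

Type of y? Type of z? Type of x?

tuple[1] is str; tuple[2] is float; tuple[0] is int

str, float, int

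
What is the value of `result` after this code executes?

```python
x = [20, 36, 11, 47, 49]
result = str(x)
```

x = [20, 36, 11, 47, 49]; result = '[20, 36, 11, 47, 49]'

'[20, 36, 11, 47, 49]'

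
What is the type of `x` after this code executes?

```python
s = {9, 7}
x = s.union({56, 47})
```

set.union() returns a new set

set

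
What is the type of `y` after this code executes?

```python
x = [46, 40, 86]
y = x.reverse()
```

list.reverse() returns None

NoneType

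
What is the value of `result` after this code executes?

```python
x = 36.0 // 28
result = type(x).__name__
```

x is float; result = 'float'

'float'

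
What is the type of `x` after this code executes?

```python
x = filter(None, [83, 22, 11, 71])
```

filter() returns a filter object

filter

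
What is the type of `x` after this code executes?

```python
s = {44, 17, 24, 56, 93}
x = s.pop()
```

Popping from set[int] returns int

int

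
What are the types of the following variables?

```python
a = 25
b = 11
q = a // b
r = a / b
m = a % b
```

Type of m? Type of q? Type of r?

% of ints returns int; // returns int; / returns float

int, int, float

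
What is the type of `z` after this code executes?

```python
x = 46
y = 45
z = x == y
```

Equality comparison returns bool

bool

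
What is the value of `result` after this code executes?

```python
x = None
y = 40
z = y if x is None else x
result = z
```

x = None; y = 40; z = 40; result = 40

40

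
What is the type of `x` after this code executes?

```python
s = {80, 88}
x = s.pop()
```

Popping from set[int] returns int

int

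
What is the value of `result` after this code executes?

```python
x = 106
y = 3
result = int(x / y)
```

x = 106; y = 3; result = 35

35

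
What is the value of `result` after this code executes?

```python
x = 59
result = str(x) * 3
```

x = 59; result = '595959'

'595959'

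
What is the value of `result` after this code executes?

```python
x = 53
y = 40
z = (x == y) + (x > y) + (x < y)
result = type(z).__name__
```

x is int; y is int; z is int; result = 'int'

'int'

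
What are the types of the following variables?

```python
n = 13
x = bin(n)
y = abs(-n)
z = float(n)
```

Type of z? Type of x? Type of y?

float() returns float; bin() returns str; abs() of int returns int

float, str, int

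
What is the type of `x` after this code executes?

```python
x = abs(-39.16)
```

abs() of float returns float

float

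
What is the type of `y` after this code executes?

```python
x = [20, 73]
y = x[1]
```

Indexing list[int] returns int

int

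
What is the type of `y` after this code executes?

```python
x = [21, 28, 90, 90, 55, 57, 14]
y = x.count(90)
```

list.count() returns int

int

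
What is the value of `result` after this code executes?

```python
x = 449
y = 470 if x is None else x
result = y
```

x = 449; y = 449; result = 449

449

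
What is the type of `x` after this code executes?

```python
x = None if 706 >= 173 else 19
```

706 >= 173 is True, so the if branch is taken

NoneType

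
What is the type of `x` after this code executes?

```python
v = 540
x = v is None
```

'is' comparison returns bool

bool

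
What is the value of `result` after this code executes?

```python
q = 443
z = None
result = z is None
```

q = 443; z = None; result = True

True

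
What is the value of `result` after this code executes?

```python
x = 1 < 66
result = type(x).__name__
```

x is bool; result = 'bool'

'bool'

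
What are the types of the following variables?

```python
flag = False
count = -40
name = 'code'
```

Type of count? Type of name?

count is assigned a bare integer (no decimal point), so it is an int; name is assigned a quoted string literal, so it is a str

int, str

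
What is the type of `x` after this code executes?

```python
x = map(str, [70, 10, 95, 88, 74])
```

map() returns a map object

map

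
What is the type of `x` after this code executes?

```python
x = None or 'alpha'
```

'or' with None returns the other truthy value (str)

str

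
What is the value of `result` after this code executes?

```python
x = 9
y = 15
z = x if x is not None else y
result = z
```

x = 9; y = 15; z = 9; result = 9

9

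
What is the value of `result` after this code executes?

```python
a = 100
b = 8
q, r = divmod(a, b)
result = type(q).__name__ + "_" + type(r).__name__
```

a is int; b is int; q is int; r is int; result = 'int_int'

'int_int'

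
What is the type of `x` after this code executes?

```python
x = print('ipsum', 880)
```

print() returns None

NoneType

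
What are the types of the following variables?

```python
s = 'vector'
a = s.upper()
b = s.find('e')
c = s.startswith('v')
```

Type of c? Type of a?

startswith() returns bool; upper() returns str

bool, str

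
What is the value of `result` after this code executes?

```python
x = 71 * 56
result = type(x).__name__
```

x is int; result = 'int'

'int'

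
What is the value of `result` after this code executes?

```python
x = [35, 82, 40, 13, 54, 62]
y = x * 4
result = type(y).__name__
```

x is list; y is list; result = 'list'

'list'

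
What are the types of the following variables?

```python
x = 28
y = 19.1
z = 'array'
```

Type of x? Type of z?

x is assigned a bare integer (no decimal point), so it is an int; z is assigned a quoted string literal, so it is a str

int, str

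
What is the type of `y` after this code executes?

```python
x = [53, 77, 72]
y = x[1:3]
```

Slicing a list returns a list

list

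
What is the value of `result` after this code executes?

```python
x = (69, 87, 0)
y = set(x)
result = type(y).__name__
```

x is tuple; y is set; result = 'set'

'set'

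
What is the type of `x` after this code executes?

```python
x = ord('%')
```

ord() returns int (code point)

int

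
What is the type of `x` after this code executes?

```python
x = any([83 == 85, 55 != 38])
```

any() returns bool

bool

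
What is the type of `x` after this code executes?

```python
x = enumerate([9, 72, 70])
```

enumerate() returns an enumerate object

enumerate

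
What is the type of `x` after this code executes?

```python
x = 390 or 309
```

'or' returns first truthy value (int)

int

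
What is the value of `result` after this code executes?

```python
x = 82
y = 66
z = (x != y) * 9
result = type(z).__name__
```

x is int; y is int; z is int; result = 'int'

'int'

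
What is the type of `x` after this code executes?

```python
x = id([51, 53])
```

id() returns int

int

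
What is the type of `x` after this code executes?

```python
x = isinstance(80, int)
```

isinstance() returns bool

bool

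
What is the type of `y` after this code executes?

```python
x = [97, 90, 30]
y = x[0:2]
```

Slicing a list returns a list

list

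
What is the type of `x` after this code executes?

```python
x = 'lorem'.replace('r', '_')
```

str.replace() returns str

str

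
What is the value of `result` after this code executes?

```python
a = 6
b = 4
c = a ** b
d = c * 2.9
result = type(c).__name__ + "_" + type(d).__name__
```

a is int; b is int; c is int; d is float; result = 'int_float'

'int_float'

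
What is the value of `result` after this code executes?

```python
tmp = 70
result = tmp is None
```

tmp = 70; result = False

False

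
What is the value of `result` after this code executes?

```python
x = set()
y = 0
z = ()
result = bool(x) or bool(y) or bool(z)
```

x = set(); y = 0; z = (); result = False

False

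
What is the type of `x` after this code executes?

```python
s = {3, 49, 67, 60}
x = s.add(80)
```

set.add() returns None (mutates in place)

NoneType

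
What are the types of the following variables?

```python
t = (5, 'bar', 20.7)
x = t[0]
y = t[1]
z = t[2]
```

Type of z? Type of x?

tuple[2] is float; tuple[0] is int

float, int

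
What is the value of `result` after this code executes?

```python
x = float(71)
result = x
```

x = 71.0; result = 71.0

71.0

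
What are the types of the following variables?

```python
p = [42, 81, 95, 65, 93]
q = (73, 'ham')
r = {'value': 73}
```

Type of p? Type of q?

p is assigned a list literal (square brackets); q is assigned a tuple (parenthesized, comma-separated values)

list, tuple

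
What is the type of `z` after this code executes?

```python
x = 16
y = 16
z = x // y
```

int // int = int

int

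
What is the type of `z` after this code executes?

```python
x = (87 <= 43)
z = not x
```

'not' returns bool

bool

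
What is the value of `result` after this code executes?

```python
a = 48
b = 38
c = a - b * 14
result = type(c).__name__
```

a is int; b is int; c is int; result = 'int'

'int'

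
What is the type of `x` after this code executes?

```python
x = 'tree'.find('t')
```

str.find() returns int index

int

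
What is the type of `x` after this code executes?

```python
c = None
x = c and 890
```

'and' returns first falsy value (None)

NoneType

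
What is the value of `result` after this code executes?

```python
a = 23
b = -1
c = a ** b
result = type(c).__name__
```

a is int; b is int; c is float; result = 'float'

'float'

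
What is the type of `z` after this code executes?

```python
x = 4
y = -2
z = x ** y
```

int ** negative = float

float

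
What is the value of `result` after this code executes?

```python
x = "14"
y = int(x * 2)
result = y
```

x = '14'; y = 1414; result = 1414

1414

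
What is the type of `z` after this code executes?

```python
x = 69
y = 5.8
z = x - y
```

int - float = float

float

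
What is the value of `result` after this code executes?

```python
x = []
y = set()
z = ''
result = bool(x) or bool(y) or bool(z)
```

x = []; y = set(); z = ''; result = False

False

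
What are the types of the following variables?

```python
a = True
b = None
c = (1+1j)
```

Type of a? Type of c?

a is assigned the constant True, which has type bool; c is assigned (1+1j), an int plus an imaginary literal (j suffix), which evaluates to complex

bool, complex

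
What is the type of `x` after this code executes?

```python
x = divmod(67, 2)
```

divmod() returns tuple of (quotient, remainder)

tuple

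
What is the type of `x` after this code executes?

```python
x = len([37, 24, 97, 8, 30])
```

len() always returns int

int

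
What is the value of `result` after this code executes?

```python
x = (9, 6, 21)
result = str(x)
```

x = (9, 6, 21); result = '(9, 6, 21)'

'(9, 6, 21)'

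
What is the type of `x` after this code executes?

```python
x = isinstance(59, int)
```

isinstance() returns bool

bool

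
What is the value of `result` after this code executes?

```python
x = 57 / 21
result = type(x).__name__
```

x is float; result = 'float'

'float'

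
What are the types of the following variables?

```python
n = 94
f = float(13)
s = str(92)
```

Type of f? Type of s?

f is assigned the result of calling float(), which returns a float; s is assigned the result of calling str(), which returns a str

float, str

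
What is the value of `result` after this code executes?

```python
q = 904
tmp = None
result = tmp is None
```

q = 904; tmp = None; result = True

True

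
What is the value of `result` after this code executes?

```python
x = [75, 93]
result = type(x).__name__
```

x is list; result = 'list'

'list'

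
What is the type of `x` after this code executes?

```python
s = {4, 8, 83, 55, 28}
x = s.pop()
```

Popping from set[int] returns int

int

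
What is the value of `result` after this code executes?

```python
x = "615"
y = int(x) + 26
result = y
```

x = '615'; y = 641; result = 641

641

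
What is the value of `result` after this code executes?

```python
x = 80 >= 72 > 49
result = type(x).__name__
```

x is bool; result = 'bool'

'bool'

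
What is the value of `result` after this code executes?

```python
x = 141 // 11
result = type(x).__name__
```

x is int; result = 'int'

'int'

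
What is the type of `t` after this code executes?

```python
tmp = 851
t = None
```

None has type NoneType

NoneType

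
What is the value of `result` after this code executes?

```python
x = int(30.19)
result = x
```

x = 30; result = 30

30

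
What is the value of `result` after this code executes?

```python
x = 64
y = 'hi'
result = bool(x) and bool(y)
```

x = 64; y = 'hi'; result = True

True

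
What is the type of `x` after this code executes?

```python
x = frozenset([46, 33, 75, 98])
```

frozenset() returns frozenset

frozenset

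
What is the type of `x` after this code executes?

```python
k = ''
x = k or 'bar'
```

'or' returns first truthy value (str)

str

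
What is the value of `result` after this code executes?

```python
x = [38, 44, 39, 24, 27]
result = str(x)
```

x = [38, 44, 39, 24, 27]; result = '[38, 44, 39, 24, 27]'

'[38, 44, 39, 24, 27]'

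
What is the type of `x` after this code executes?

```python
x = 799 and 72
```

'and' with truthy values returns last operand (int)

int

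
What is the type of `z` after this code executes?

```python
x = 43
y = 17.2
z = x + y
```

int + float = float

float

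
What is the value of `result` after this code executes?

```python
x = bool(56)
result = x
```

x = True; result = True

True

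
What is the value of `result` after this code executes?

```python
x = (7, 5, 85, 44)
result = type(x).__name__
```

x is tuple; result = 'tuple'

'tuple'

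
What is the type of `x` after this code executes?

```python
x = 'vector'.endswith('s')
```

str.endswith() returns bool

bool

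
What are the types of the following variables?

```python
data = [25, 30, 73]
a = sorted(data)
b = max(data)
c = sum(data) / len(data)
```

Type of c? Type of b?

int / int = float; max of ints returns int

float, int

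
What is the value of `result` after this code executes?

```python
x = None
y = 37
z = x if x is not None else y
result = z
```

x = None; y = 37; z = 37; result = 37

37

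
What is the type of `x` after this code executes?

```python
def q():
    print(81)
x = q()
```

Function without return returns None

NoneType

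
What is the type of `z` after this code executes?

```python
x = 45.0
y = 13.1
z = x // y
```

float // float = float

float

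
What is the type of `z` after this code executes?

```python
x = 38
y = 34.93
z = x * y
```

int * float = float

float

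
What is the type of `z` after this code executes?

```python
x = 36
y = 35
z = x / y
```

int / int = float

float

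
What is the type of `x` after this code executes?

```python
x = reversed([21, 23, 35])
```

reversed() on a list returns list_reverseiterator

list_reverseiterator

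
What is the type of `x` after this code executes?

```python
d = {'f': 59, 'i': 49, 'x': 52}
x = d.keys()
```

.keys() returns dict_keys view

dict_keys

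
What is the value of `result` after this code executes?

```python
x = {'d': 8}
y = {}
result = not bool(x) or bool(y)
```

x = {'d': 8}; y = {}; result = False

False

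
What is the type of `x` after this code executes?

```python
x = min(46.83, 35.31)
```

min() of floats returns float

float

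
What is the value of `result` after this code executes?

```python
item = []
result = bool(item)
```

item = []; result = False

False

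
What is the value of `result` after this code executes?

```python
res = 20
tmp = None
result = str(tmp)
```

res = 20; tmp = None; result = 'None'

'None'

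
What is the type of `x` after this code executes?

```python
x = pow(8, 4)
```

pow(int, int) returns int

int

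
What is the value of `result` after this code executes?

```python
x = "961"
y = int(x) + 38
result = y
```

x = '961'; y = 999; result = 999

999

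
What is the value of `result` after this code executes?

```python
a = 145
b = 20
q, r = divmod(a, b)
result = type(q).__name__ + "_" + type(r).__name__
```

a is int; b is int; q is int; r is int; result = 'int_int'

'int_int'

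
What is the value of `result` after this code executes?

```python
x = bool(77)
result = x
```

x = True; result = True

True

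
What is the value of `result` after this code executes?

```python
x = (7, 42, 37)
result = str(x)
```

x = (7, 42, 37); result = '(7, 42, 37)'

'(7, 42, 37)'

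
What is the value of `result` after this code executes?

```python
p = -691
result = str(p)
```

p = -691; result = '-691'

'-691'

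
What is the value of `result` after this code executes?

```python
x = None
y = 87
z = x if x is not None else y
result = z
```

x = None; y = 87; z = 87; result = 87

87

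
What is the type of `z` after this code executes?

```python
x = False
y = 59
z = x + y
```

bool + int = int (bool is subclass of int)

int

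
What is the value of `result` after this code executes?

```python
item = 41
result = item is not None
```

item = 41; result = True

True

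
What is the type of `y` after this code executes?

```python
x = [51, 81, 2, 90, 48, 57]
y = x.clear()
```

list.clear() returns None

NoneType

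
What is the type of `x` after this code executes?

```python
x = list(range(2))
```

list(range()) returns list

list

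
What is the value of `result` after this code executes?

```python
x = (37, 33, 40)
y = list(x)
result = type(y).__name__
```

x is tuple; y is list; result = 'list'

'list'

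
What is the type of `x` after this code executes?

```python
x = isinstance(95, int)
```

isinstance() returns bool

bool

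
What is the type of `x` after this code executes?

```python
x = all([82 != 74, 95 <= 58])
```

all() returns bool

bool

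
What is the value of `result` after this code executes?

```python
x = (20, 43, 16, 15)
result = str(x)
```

x = (20, 43, 16, 15); result = '(20, 43, 16, 15)'

'(20, 43, 16, 15)'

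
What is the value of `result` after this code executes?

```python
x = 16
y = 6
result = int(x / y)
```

x = 16; y = 6; result = 2

2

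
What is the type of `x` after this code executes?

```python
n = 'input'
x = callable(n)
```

callable() returns bool

bool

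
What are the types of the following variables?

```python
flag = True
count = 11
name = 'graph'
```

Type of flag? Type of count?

flag is assigned the constant True, which has type bool; count is assigned a bare integer (no decimal point), so it is an int

bool, int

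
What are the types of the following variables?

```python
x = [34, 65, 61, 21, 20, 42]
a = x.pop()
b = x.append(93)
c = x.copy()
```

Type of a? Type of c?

pop() returns element; copy() returns list

int, list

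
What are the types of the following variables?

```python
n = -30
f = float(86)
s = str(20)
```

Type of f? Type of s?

f is assigned the result of calling float(), which returns a float; s is assigned the result of calling str(), which returns a str

float, str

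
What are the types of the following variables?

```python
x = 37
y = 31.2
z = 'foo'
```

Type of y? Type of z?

y is assigned a number with a decimal point, so it is a float; z is assigned a quoted string literal, so it is a str

float, str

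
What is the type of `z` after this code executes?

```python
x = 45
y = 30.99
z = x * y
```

int * float = float

float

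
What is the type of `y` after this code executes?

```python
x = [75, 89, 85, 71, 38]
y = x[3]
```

Indexing list[int] returns int

int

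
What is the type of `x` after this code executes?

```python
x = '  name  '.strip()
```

str.strip() returns str

str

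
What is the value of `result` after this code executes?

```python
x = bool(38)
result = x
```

x = True; result = True

True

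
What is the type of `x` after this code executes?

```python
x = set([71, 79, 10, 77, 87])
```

set() constructor returns set

set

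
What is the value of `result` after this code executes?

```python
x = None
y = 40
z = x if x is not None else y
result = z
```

x = None; y = 40; z = 40; result = 40

40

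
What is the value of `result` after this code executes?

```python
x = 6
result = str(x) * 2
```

x = 6; result = '66'

'66'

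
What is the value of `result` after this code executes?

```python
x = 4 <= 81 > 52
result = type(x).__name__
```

x is bool; result = 'bool'

'bool'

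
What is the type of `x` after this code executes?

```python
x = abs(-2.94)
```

abs() of float returns float

float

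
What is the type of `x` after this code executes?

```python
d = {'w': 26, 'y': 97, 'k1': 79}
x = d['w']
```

Accessing dict[str, int] with str key returns int

int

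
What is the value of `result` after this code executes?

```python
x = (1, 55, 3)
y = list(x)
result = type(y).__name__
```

x is tuple; y is list; result = 'list'

'list'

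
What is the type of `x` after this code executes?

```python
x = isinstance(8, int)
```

isinstance() returns bool

bool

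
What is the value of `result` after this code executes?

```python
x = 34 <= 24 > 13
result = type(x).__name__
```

x is bool; result = 'bool'

'bool'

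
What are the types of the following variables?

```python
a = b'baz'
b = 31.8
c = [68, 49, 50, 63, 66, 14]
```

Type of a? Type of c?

a is assigned a bytes literal (b'...' prefix); c is assigned a list literal (square brackets)

bytes, list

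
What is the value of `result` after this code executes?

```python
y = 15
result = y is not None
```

y = 15; result = True

True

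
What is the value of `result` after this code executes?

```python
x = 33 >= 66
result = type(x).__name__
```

x is bool; result = 'bool'

'bool'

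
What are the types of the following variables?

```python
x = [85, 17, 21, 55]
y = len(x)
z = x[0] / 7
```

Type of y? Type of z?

len() returns int; int / int = float

int, float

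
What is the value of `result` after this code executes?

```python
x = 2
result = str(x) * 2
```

x = 2; result = '22'

'22'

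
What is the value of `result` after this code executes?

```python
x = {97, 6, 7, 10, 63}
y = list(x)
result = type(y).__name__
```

x is set; y is list; result = 'list'

'list'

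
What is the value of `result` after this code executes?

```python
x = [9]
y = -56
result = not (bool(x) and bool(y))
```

x = [9]; y = -56; result = False

False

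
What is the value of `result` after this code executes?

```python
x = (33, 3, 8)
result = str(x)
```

x = (33, 3, 8); result = '(33, 3, 8)'

'(33, 3, 8)'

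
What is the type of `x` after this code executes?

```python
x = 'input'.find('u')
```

str.find() returns int index

int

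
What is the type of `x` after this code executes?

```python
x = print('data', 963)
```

print() returns None

NoneType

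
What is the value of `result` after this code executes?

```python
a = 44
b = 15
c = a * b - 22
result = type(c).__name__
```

a is int; b is int; c is int; result = 'int'

'int'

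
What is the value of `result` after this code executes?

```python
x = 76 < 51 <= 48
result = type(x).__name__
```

x is bool; result = 'bool'

'bool'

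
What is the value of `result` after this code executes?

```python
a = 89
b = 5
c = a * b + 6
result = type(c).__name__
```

a is int; b is int; c is int; result = 'int'

'int'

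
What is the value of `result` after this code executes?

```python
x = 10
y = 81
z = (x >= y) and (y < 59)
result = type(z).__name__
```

x is int; y is int; z is bool; result = 'bool'

'bool'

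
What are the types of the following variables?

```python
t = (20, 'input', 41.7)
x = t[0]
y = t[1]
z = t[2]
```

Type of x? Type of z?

tuple[0] is int; tuple[2] is float

int, float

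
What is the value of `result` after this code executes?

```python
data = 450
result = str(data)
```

data = 450; result = '450'

'450'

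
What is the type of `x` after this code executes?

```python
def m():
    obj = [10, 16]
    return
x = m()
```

Bare return returns None

NoneType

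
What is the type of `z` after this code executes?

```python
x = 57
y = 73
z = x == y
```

Equality comparison returns bool

bool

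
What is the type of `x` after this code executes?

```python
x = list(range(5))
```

list(range()) returns list

list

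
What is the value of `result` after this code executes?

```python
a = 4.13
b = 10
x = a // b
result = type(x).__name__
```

a is float; b is int; x is float; result = 'float'

'float'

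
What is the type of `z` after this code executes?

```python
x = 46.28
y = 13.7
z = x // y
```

float // float = float

float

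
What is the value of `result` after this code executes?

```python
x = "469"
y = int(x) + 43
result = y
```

x = '469'; y = 512; result = 512

512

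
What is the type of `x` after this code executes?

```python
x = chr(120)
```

chr() returns str (single char)

str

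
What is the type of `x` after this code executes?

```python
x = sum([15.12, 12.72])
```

sum() of floats returns float

float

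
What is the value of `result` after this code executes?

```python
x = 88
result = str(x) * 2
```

x = 88; result = '8888'

'8888'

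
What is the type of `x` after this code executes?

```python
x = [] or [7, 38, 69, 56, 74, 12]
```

'or' returns first truthy value (list)

list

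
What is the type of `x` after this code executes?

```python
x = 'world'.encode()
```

str.encode() returns bytes

bytes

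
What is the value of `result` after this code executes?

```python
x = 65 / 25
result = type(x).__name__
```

x is float; result = 'float'

'float'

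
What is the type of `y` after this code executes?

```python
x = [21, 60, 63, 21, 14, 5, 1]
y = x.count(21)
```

list.count() returns int

int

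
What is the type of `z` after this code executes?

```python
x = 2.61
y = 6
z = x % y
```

float % int = float

float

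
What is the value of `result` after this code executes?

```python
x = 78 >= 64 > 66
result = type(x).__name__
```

x is bool; result = 'bool'

'bool'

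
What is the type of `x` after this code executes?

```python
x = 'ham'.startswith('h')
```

str.startswith() returns bool

bool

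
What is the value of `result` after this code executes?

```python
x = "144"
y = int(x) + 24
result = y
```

x = '144'; y = 168; result = 168

168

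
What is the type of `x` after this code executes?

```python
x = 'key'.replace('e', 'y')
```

str.replace() returns str

str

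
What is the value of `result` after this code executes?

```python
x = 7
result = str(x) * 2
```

x = 7; result = '77'

'77'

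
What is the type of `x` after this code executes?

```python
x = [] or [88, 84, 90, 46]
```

'or' returns first truthy value (list)

list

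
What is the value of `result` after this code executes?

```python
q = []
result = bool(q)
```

q = []; result = False

False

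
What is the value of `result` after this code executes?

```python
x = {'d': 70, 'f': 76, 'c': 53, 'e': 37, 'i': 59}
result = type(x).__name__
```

x is dict; result = 'dict'

'dict'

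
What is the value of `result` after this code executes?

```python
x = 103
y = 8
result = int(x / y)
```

x = 103; y = 8; result = 12

12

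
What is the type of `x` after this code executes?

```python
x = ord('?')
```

ord() returns int (code point)

int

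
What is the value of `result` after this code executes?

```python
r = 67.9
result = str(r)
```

r = 67.9; result = '67.9'

'67.9'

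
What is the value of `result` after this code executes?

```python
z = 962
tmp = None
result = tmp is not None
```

z = 962; tmp = None; result = False

False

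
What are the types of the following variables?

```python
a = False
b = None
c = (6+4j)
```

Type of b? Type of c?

b is assigned None, whose type is NoneType; c is assigned (6+4j), an int plus an imaginary literal (j suffix), which evaluates to complex

NoneType, complex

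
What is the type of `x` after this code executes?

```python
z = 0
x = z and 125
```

'and' returns first falsy value (0 is int)

int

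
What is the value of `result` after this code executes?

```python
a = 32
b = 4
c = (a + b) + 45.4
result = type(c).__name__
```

a is int; b is int; c is float; result = 'float'

'float'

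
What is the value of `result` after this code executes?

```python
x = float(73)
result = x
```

x = 73.0; result = 73.0

73.0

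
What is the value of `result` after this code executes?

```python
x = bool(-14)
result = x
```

x = True; result = True

True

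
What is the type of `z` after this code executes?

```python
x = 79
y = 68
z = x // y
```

int // int = int

int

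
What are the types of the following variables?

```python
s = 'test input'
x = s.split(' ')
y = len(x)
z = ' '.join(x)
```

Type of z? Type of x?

str.join() returns str; str.split() returns list

str, list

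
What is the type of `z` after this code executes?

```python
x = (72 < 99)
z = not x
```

'not' returns bool

bool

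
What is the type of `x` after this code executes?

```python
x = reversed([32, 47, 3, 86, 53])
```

reversed() on a list returns list_reverseiterator

list_reverseiterator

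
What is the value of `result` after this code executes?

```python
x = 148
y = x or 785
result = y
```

x = 148; y = 148; result = 148

148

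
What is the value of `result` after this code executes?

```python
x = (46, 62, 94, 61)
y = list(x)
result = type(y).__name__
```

x is tuple; y is list; result = 'list'

'list'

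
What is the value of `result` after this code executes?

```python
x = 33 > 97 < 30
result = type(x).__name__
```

x is bool; result = 'bool'

'bool'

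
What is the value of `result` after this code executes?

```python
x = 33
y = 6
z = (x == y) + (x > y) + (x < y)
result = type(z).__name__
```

x is int; y is int; z is int; result = 'int'

'int'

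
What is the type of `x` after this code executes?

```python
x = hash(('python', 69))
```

hash() returns int

int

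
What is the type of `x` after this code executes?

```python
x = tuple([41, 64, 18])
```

tuple() constructor returns tuple

tuple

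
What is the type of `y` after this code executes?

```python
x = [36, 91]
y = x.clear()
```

list.clear() returns None

NoneType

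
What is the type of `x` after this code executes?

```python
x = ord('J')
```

ord() returns int (code point)

int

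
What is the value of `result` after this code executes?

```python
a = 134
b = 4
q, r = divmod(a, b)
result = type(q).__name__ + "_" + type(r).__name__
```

a is int; b is int; q is int; r is int; result = 'int_int'

'int_int'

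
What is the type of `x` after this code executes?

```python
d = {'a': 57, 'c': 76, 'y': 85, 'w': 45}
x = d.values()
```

.values() returns dict_values view

dict_values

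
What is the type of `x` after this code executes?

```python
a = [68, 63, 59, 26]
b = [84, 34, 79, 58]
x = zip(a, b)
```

zip() returns a zip object

zip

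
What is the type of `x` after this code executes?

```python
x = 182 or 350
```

'or' returns first truthy value (int)

int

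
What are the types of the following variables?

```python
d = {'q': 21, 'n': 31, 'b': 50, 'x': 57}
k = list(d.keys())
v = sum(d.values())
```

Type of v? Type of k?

sum of ints is int; list() converts to list

int, list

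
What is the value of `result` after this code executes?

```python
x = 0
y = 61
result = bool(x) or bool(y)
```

x = 0; y = 61; result = True

True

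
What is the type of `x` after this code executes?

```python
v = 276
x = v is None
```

'is' comparison returns bool

bool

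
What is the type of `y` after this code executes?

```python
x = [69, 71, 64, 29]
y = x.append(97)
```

list.append() returns None (mutates in place)

NoneType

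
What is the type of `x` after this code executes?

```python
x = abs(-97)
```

abs() of int returns int

int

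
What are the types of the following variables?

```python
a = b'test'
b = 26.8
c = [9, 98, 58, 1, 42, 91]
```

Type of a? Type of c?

a is assigned a bytes literal (b'...' prefix); c is assigned a list literal (square brackets)

bytes, list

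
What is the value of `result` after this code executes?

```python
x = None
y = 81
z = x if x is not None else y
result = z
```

x = None; y = 81; z = 81; result = 81

81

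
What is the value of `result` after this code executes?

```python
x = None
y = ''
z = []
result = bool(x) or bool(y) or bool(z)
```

x = None; y = ''; z = []; result = False

False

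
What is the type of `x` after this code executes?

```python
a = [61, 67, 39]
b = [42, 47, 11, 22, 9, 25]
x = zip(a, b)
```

zip() returns a zip object

zip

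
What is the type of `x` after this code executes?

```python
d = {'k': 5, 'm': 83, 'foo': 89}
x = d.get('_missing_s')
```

dict.get() returns None when key not found

NoneType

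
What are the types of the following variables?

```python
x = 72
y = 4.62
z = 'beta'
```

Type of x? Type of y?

x is assigned a bare integer (no decimal point), so it is an int; y is assigned a number with a decimal point, so it is a float

int, float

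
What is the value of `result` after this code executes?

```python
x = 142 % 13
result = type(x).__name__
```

x is int; result = 'int'

'int'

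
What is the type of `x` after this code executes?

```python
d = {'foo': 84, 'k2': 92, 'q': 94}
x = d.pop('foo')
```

dict.pop() returns the value

int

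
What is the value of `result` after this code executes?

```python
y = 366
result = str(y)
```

y = 366; result = '366'

'366'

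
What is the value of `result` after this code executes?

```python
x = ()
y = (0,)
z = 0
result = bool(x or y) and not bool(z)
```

x = (); y = (0,); z = 0; result = True

True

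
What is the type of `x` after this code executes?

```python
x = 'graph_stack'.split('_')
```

str.split() returns list

list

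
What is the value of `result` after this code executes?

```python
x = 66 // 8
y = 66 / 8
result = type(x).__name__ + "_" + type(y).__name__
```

x is int; y is float; result = 'int_float'

'int_float'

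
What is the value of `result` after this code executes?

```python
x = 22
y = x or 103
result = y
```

x = 22; y = 22; result = 22

22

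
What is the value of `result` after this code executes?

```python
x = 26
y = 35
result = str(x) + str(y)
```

x = 26; y = 35; result = '2635'

'2635'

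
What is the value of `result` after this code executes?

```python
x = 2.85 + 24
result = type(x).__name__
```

x is float; result = 'float'

'float'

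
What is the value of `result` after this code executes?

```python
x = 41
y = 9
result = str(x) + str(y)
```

x = 41; y = 9; result = '419'

'419'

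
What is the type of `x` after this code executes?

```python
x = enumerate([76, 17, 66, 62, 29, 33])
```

enumerate() returns an enumerate object

enumerate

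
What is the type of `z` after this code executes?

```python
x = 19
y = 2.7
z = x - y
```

int - float = float

float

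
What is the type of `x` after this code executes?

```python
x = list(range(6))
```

list(range()) returns list

list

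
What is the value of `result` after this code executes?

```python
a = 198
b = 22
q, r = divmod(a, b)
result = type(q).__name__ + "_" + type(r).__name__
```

a is int; b is int; q is int; r is int; result = 'int_int'

'int_int'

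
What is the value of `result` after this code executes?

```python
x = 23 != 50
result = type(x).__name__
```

x is bool; result = 'bool'

'bool'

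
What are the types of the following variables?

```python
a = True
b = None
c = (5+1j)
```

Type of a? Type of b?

a is assigned the constant True, which has type bool; b is assigned None, whose type is NoneType

bool, NoneType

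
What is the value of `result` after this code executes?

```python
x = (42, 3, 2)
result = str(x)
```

x = (42, 3, 2); result = '(42, 3, 2)'

'(42, 3, 2)'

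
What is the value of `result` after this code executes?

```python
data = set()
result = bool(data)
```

data = set(); result = False

False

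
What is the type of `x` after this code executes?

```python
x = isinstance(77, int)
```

isinstance() returns bool

bool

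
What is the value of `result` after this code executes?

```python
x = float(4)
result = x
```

x = 4.0; result = 4.0

4.0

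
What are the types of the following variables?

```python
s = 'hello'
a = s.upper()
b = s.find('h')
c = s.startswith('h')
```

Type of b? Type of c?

find() returns int; startswith() returns bool

int, bool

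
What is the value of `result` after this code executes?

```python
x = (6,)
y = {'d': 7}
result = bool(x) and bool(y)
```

x = (6,); y = {'d': 7}; result = True

True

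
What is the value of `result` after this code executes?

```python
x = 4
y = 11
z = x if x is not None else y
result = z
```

x = 4; y = 11; z = 4; result = 4

4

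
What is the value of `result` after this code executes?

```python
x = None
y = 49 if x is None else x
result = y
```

x = None; y = 49; result = 49

49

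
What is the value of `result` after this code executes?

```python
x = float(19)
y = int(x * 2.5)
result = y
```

x = 19.0; y = 47; result = 47

47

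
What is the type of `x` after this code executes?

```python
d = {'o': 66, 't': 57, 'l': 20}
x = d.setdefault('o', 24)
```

dict.setdefault() returns the (existing or default) value

int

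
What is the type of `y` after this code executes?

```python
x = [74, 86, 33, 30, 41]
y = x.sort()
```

list.sort() returns None (mutates in place)

NoneType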